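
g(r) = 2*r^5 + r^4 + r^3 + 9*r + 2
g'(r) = 10*r^4 + 4*r^3 + 3*r^2 + 9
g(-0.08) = 1.28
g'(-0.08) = 9.02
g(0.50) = 6.75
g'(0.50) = 10.88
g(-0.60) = -3.64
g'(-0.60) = 10.51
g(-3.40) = -842.98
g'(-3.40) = 1222.80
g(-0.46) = -2.23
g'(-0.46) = 9.69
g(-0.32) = -0.91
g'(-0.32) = 9.28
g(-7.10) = -33963.23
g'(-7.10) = 24140.27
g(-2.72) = -285.63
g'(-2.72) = 498.06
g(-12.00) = -478762.00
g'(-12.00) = 200889.00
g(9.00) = 125471.00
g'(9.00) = 68778.00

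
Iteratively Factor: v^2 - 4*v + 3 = (v - 1)*(v - 3)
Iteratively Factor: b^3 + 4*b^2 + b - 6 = (b + 2)*(b^2 + 2*b - 3) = (b + 2)*(b + 3)*(b - 1)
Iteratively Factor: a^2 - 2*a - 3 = (a + 1)*(a - 3)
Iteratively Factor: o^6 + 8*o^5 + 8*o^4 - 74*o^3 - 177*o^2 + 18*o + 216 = (o + 4)*(o^5 + 4*o^4 - 8*o^3 - 42*o^2 - 9*o + 54) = (o - 3)*(o + 4)*(o^4 + 7*o^3 + 13*o^2 - 3*o - 18) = (o - 3)*(o + 3)*(o + 4)*(o^3 + 4*o^2 + o - 6) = (o - 3)*(o - 1)*(o + 3)*(o + 4)*(o^2 + 5*o + 6) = (o - 3)*(o - 1)*(o + 3)^2*(o + 4)*(o + 2)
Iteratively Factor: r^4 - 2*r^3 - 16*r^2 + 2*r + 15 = (r - 1)*(r^3 - r^2 - 17*r - 15) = (r - 5)*(r - 1)*(r^2 + 4*r + 3) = (r - 5)*(r - 1)*(r + 3)*(r + 1)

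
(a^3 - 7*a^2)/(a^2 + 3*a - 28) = a^2*(a - 7)/(a^2 + 3*a - 28)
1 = 1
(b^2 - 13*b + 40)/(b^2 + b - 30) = (b - 8)/(b + 6)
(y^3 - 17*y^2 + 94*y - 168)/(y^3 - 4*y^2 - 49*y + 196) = (y - 6)/(y + 7)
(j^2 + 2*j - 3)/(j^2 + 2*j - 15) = (j^2 + 2*j - 3)/(j^2 + 2*j - 15)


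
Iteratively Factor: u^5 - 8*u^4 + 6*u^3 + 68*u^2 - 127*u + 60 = (u - 4)*(u^4 - 4*u^3 - 10*u^2 + 28*u - 15) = (u - 5)*(u - 4)*(u^3 + u^2 - 5*u + 3) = (u - 5)*(u - 4)*(u + 3)*(u^2 - 2*u + 1) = (u - 5)*(u - 4)*(u - 1)*(u + 3)*(u - 1)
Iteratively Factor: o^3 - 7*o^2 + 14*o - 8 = (o - 2)*(o^2 - 5*o + 4) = (o - 2)*(o - 1)*(o - 4)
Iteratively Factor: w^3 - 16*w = (w - 4)*(w^2 + 4*w) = w*(w - 4)*(w + 4)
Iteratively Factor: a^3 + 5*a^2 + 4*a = (a)*(a^2 + 5*a + 4) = a*(a + 4)*(a + 1)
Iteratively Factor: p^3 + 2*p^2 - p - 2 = (p + 2)*(p^2 - 1) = (p - 1)*(p + 2)*(p + 1)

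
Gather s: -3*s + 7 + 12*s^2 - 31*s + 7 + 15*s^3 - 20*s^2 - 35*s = 15*s^3 - 8*s^2 - 69*s + 14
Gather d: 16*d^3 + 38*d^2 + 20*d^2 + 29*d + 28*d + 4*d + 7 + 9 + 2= 16*d^3 + 58*d^2 + 61*d + 18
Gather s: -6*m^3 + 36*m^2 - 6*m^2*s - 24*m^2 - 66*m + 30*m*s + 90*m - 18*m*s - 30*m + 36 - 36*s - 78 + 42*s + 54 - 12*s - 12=-6*m^3 + 12*m^2 - 6*m + s*(-6*m^2 + 12*m - 6)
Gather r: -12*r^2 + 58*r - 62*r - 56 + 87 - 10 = -12*r^2 - 4*r + 21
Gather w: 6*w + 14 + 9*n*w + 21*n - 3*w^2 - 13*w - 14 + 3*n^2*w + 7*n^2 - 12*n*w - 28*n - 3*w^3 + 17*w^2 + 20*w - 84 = 7*n^2 - 7*n - 3*w^3 + 14*w^2 + w*(3*n^2 - 3*n + 13) - 84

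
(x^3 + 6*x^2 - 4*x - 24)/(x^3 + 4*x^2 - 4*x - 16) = (x + 6)/(x + 4)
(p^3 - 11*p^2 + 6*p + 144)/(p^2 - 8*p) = p - 3 - 18/p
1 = 1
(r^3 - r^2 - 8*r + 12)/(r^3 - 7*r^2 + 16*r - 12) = (r + 3)/(r - 3)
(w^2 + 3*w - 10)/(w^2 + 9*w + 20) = (w - 2)/(w + 4)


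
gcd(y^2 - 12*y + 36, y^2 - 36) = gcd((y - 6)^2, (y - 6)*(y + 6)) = y - 6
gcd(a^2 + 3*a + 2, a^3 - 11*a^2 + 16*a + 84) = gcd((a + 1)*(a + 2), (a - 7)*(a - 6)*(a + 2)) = a + 2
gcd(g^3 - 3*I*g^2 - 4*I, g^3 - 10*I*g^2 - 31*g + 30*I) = g - 2*I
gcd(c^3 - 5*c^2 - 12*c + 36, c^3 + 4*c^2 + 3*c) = c + 3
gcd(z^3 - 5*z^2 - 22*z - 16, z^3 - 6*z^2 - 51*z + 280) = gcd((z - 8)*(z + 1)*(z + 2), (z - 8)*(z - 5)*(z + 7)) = z - 8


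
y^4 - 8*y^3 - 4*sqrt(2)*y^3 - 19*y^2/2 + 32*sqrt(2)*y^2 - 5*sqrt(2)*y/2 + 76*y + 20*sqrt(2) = (y - 8)*(y - 5*sqrt(2))*(sqrt(2)*y/2 + 1/2)*(sqrt(2)*y + 1)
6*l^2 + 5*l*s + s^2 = (2*l + s)*(3*l + s)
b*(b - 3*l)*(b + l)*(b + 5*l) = b^4 + 3*b^3*l - 13*b^2*l^2 - 15*b*l^3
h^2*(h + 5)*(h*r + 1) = h^4*r + 5*h^3*r + h^3 + 5*h^2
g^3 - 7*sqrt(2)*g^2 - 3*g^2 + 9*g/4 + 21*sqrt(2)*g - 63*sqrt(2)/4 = (g - 3/2)^2*(g - 7*sqrt(2))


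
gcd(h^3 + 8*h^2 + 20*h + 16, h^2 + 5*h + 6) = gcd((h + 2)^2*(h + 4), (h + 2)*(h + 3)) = h + 2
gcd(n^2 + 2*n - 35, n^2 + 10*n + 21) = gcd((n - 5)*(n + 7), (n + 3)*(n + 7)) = n + 7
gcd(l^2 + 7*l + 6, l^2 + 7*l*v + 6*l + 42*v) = l + 6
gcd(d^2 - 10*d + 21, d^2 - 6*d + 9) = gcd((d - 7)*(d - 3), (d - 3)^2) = d - 3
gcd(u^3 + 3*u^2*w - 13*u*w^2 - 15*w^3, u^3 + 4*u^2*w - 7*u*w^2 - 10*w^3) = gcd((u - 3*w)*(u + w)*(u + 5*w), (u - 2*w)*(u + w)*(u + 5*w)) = u^2 + 6*u*w + 5*w^2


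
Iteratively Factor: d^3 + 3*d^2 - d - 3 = (d - 1)*(d^2 + 4*d + 3) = (d - 1)*(d + 1)*(d + 3)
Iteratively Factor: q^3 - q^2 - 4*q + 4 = (q - 2)*(q^2 + q - 2) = (q - 2)*(q - 1)*(q + 2)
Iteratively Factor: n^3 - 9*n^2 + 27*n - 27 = (n - 3)*(n^2 - 6*n + 9) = (n - 3)^2*(n - 3)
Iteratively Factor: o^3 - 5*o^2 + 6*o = (o)*(o^2 - 5*o + 6) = o*(o - 3)*(o - 2)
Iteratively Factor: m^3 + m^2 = (m)*(m^2 + m) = m^2*(m + 1)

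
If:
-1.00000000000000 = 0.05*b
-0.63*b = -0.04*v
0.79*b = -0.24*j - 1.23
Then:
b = -20.00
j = 60.71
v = -315.00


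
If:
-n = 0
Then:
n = 0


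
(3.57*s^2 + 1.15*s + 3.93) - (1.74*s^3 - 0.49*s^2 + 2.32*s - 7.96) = -1.74*s^3 + 4.06*s^2 - 1.17*s + 11.89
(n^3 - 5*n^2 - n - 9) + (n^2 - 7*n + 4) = n^3 - 4*n^2 - 8*n - 5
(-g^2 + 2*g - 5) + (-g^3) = -g^3 - g^2 + 2*g - 5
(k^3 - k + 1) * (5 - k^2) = -k^5 + 6*k^3 - k^2 - 5*k + 5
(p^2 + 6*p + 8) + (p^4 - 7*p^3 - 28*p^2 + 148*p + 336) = p^4 - 7*p^3 - 27*p^2 + 154*p + 344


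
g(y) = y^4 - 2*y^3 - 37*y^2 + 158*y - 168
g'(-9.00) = -2578.00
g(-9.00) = 3432.00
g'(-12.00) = -6730.00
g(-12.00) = 16800.00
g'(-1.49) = 241.71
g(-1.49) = -474.02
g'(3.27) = -8.27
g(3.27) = -2.57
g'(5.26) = 184.88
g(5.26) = 113.81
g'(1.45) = 50.28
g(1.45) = -18.37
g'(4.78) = 104.05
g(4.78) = 45.47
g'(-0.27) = 177.46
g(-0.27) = -213.31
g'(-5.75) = -375.31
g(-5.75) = -826.46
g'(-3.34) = 189.19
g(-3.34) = -909.51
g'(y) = 4*y^3 - 6*y^2 - 74*y + 158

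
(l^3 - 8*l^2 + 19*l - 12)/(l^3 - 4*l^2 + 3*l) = (l - 4)/l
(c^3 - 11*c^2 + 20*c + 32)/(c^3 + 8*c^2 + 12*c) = (c^3 - 11*c^2 + 20*c + 32)/(c*(c^2 + 8*c + 12))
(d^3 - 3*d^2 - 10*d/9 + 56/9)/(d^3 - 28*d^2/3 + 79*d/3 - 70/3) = (d + 4/3)/(d - 5)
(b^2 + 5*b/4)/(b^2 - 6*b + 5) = b*(4*b + 5)/(4*(b^2 - 6*b + 5))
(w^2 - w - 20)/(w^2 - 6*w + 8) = (w^2 - w - 20)/(w^2 - 6*w + 8)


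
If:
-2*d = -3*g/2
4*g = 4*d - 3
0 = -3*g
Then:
No Solution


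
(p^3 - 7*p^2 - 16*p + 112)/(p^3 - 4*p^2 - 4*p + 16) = (p^2 - 3*p - 28)/(p^2 - 4)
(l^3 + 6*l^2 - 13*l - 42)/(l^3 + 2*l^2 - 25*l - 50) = (l^2 + 4*l - 21)/(l^2 - 25)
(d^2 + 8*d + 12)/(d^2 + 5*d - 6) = (d + 2)/(d - 1)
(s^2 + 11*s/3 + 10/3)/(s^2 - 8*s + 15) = (3*s^2 + 11*s + 10)/(3*(s^2 - 8*s + 15))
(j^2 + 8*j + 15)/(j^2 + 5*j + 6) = (j + 5)/(j + 2)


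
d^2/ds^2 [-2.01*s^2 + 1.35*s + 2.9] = -4.02000000000000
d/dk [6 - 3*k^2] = -6*k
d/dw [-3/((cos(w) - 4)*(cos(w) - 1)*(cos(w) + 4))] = 3*(3*sin(w)^2 + 2*cos(w) + 13)*sin(w)/((cos(w) - 4)^2*(cos(w) - 1)^2*(cos(w) + 4)^2)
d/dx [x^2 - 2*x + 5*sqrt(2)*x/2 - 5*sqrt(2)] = 2*x - 2 + 5*sqrt(2)/2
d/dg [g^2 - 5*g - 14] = 2*g - 5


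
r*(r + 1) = r^2 + r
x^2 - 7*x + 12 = (x - 4)*(x - 3)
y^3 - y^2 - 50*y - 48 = (y - 8)*(y + 1)*(y + 6)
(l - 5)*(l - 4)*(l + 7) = l^3 - 2*l^2 - 43*l + 140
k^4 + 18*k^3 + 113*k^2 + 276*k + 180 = (k + 1)*(k + 5)*(k + 6)^2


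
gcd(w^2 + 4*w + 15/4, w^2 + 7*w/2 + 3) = w + 3/2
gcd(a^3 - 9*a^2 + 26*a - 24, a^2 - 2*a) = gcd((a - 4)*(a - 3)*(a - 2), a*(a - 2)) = a - 2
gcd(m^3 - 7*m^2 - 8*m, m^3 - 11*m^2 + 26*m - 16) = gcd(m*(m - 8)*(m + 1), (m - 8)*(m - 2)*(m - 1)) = m - 8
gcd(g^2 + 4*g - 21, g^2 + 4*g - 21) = g^2 + 4*g - 21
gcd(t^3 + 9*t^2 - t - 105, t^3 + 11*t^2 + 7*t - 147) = t^2 + 4*t - 21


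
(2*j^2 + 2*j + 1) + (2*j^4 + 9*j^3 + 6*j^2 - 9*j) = 2*j^4 + 9*j^3 + 8*j^2 - 7*j + 1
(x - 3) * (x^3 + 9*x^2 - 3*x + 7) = x^4 + 6*x^3 - 30*x^2 + 16*x - 21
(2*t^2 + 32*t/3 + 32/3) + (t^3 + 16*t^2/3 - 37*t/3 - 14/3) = t^3 + 22*t^2/3 - 5*t/3 + 6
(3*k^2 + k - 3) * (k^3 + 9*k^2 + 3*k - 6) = 3*k^5 + 28*k^4 + 15*k^3 - 42*k^2 - 15*k + 18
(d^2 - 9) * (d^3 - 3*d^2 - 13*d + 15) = d^5 - 3*d^4 - 22*d^3 + 42*d^2 + 117*d - 135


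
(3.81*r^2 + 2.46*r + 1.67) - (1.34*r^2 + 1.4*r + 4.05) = 2.47*r^2 + 1.06*r - 2.38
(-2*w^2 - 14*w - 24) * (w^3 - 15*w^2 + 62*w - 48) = -2*w^5 + 16*w^4 + 62*w^3 - 412*w^2 - 816*w + 1152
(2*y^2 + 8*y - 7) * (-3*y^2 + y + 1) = -6*y^4 - 22*y^3 + 31*y^2 + y - 7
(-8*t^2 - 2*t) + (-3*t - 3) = -8*t^2 - 5*t - 3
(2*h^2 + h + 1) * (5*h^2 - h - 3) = 10*h^4 + 3*h^3 - 2*h^2 - 4*h - 3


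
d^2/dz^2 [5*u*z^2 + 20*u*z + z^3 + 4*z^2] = 10*u + 6*z + 8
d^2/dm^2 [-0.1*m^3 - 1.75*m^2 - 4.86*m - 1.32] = -0.6*m - 3.5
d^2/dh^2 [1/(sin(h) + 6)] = (6*sin(h) + cos(h)^2 + 1)/(sin(h) + 6)^3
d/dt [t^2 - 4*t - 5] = 2*t - 4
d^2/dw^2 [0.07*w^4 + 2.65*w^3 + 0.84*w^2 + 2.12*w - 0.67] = 0.84*w^2 + 15.9*w + 1.68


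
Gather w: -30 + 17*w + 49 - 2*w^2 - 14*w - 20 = -2*w^2 + 3*w - 1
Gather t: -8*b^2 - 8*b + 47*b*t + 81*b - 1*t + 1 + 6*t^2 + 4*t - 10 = -8*b^2 + 73*b + 6*t^2 + t*(47*b + 3) - 9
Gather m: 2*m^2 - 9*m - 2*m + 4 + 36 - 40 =2*m^2 - 11*m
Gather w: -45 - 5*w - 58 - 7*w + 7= -12*w - 96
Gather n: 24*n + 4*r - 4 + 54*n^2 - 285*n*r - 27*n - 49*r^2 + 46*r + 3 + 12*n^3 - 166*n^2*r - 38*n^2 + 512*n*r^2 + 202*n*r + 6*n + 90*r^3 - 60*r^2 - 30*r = 12*n^3 + n^2*(16 - 166*r) + n*(512*r^2 - 83*r + 3) + 90*r^3 - 109*r^2 + 20*r - 1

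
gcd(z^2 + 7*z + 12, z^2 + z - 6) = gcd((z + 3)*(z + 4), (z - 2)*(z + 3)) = z + 3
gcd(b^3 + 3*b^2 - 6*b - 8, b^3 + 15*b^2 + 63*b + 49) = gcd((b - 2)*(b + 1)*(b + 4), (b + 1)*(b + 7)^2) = b + 1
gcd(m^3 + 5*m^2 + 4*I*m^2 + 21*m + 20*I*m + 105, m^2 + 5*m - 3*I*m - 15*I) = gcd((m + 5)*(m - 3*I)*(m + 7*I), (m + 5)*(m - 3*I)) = m^2 + m*(5 - 3*I) - 15*I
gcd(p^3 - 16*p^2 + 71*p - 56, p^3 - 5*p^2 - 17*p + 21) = p^2 - 8*p + 7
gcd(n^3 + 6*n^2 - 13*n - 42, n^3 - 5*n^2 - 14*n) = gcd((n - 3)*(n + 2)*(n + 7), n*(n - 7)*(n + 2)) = n + 2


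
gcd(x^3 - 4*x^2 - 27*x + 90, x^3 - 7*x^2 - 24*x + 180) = x^2 - x - 30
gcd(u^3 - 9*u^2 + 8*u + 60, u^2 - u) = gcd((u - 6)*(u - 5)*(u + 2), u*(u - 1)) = 1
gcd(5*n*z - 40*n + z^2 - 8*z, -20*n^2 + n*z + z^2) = 5*n + z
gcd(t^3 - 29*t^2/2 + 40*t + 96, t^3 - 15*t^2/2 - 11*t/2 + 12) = t^2 - 13*t/2 - 12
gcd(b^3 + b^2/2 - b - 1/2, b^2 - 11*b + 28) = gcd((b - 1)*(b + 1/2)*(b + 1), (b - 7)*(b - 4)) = 1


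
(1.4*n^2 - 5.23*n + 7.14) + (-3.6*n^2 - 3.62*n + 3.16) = -2.2*n^2 - 8.85*n + 10.3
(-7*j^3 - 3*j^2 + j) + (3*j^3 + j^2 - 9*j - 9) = -4*j^3 - 2*j^2 - 8*j - 9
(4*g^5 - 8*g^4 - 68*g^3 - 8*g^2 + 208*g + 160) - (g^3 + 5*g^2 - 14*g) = 4*g^5 - 8*g^4 - 69*g^3 - 13*g^2 + 222*g + 160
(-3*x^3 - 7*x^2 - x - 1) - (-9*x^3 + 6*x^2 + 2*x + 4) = 6*x^3 - 13*x^2 - 3*x - 5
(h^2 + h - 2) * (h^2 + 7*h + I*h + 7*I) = h^4 + 8*h^3 + I*h^3 + 5*h^2 + 8*I*h^2 - 14*h + 5*I*h - 14*I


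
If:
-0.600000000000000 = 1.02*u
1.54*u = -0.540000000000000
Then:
No Solution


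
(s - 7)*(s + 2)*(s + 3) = s^3 - 2*s^2 - 29*s - 42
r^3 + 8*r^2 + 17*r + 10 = (r + 1)*(r + 2)*(r + 5)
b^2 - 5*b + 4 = (b - 4)*(b - 1)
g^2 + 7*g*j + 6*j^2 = (g + j)*(g + 6*j)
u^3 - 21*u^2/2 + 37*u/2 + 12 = (u - 8)*(u - 3)*(u + 1/2)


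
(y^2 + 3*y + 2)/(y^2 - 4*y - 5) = (y + 2)/(y - 5)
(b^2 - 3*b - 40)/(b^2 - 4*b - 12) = (-b^2 + 3*b + 40)/(-b^2 + 4*b + 12)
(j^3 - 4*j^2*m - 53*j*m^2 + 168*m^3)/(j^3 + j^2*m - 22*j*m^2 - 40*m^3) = (j^3 - 4*j^2*m - 53*j*m^2 + 168*m^3)/(j^3 + j^2*m - 22*j*m^2 - 40*m^3)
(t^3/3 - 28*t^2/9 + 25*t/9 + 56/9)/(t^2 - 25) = (3*t^3 - 28*t^2 + 25*t + 56)/(9*(t^2 - 25))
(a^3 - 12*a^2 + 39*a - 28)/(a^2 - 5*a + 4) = a - 7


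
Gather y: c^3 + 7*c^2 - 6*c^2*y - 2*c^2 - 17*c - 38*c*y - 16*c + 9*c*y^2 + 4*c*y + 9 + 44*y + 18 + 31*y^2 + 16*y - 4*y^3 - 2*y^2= c^3 + 5*c^2 - 33*c - 4*y^3 + y^2*(9*c + 29) + y*(-6*c^2 - 34*c + 60) + 27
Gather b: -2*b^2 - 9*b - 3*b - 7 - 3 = -2*b^2 - 12*b - 10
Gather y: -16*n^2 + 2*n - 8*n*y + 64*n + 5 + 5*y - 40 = -16*n^2 + 66*n + y*(5 - 8*n) - 35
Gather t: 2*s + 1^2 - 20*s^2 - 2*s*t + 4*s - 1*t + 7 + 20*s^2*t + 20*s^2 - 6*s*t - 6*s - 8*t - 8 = t*(20*s^2 - 8*s - 9)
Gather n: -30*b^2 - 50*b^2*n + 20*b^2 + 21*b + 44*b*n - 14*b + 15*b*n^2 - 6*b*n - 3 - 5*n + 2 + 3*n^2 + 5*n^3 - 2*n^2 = -10*b^2 + 7*b + 5*n^3 + n^2*(15*b + 1) + n*(-50*b^2 + 38*b - 5) - 1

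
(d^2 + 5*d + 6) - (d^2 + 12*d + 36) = -7*d - 30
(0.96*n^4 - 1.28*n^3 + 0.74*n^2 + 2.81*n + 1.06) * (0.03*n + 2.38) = 0.0288*n^5 + 2.2464*n^4 - 3.0242*n^3 + 1.8455*n^2 + 6.7196*n + 2.5228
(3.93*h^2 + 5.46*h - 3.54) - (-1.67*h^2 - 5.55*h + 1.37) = 5.6*h^2 + 11.01*h - 4.91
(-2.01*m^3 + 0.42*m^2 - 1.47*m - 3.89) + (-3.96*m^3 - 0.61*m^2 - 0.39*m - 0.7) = -5.97*m^3 - 0.19*m^2 - 1.86*m - 4.59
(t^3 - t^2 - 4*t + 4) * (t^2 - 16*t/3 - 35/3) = t^5 - 19*t^4/3 - 31*t^3/3 + 37*t^2 + 76*t/3 - 140/3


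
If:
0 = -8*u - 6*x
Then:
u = -3*x/4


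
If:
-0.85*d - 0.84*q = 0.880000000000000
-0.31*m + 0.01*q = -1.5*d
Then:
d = -0.988235294117647*q - 1.03529411764706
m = -4.74952561669829*q - 5.00948766603416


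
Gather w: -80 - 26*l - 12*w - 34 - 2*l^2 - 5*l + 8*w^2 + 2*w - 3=-2*l^2 - 31*l + 8*w^2 - 10*w - 117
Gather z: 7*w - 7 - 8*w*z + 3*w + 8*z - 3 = 10*w + z*(8 - 8*w) - 10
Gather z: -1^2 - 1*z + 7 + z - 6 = 0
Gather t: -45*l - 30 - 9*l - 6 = -54*l - 36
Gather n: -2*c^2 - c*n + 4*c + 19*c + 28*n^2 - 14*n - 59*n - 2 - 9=-2*c^2 + 23*c + 28*n^2 + n*(-c - 73) - 11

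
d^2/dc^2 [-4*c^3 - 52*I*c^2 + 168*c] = -24*c - 104*I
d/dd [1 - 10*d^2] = -20*d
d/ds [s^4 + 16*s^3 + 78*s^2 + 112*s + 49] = 4*s^3 + 48*s^2 + 156*s + 112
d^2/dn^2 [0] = 0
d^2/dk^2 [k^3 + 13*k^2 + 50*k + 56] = 6*k + 26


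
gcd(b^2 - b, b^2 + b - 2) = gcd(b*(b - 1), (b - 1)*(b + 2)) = b - 1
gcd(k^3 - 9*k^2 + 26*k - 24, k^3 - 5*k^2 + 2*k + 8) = k^2 - 6*k + 8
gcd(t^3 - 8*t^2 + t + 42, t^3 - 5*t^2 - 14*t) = t^2 - 5*t - 14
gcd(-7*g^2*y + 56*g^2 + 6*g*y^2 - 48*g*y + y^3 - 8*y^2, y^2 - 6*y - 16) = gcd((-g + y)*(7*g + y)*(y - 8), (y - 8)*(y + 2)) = y - 8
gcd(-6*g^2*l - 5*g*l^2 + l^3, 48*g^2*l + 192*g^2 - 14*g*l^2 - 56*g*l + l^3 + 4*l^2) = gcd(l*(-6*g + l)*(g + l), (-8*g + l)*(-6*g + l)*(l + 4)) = 6*g - l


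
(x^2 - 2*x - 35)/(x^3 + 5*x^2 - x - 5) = (x - 7)/(x^2 - 1)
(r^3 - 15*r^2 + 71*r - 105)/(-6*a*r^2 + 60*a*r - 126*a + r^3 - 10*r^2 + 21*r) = (r - 5)/(-6*a + r)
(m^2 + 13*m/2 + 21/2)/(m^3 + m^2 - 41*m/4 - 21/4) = 2*(m + 3)/(2*m^2 - 5*m - 3)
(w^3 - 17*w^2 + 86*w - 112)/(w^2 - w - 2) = (w^2 - 15*w + 56)/(w + 1)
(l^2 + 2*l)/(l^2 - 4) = l/(l - 2)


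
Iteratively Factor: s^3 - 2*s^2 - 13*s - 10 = (s + 1)*(s^2 - 3*s - 10) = (s + 1)*(s + 2)*(s - 5)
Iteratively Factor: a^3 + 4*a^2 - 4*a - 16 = (a + 2)*(a^2 + 2*a - 8) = (a - 2)*(a + 2)*(a + 4)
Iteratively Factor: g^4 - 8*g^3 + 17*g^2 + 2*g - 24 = (g - 2)*(g^3 - 6*g^2 + 5*g + 12) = (g - 4)*(g - 2)*(g^2 - 2*g - 3) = (g - 4)*(g - 2)*(g + 1)*(g - 3)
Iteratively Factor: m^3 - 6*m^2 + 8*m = (m - 4)*(m^2 - 2*m) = (m - 4)*(m - 2)*(m)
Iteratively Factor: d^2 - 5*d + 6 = (d - 2)*(d - 3)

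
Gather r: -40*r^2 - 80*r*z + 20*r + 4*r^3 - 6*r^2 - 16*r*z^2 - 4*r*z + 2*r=4*r^3 - 46*r^2 + r*(-16*z^2 - 84*z + 22)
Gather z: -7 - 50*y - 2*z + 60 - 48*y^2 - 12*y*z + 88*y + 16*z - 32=-48*y^2 + 38*y + z*(14 - 12*y) + 21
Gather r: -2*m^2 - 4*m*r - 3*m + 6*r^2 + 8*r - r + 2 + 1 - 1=-2*m^2 - 3*m + 6*r^2 + r*(7 - 4*m) + 2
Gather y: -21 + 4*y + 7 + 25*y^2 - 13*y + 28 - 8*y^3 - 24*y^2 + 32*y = -8*y^3 + y^2 + 23*y + 14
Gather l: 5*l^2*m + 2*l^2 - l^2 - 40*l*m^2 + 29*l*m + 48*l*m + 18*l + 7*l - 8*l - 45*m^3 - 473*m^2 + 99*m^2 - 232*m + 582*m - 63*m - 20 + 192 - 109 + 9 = l^2*(5*m + 1) + l*(-40*m^2 + 77*m + 17) - 45*m^3 - 374*m^2 + 287*m + 72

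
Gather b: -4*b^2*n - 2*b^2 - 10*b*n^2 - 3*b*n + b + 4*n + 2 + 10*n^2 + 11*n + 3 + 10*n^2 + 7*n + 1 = b^2*(-4*n - 2) + b*(-10*n^2 - 3*n + 1) + 20*n^2 + 22*n + 6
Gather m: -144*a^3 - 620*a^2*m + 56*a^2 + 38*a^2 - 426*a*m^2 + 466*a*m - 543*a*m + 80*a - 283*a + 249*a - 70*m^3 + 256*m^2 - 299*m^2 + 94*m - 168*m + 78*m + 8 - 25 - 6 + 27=-144*a^3 + 94*a^2 + 46*a - 70*m^3 + m^2*(-426*a - 43) + m*(-620*a^2 - 77*a + 4) + 4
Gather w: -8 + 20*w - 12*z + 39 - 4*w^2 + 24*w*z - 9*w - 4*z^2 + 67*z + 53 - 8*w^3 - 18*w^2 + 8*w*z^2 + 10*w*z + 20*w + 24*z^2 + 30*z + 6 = -8*w^3 - 22*w^2 + w*(8*z^2 + 34*z + 31) + 20*z^2 + 85*z + 90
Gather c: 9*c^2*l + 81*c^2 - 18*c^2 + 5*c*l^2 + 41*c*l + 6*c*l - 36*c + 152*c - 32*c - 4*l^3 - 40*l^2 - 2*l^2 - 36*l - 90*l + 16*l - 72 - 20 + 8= c^2*(9*l + 63) + c*(5*l^2 + 47*l + 84) - 4*l^3 - 42*l^2 - 110*l - 84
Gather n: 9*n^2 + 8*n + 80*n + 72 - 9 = 9*n^2 + 88*n + 63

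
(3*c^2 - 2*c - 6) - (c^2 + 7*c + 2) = 2*c^2 - 9*c - 8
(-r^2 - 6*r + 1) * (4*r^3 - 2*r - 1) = -4*r^5 - 24*r^4 + 6*r^3 + 13*r^2 + 4*r - 1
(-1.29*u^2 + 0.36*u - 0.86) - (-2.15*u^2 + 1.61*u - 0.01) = 0.86*u^2 - 1.25*u - 0.85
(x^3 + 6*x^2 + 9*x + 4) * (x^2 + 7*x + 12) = x^5 + 13*x^4 + 63*x^3 + 139*x^2 + 136*x + 48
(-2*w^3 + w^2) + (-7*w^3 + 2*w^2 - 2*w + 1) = -9*w^3 + 3*w^2 - 2*w + 1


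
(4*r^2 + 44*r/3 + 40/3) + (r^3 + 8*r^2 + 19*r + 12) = r^3 + 12*r^2 + 101*r/3 + 76/3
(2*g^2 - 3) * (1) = 2*g^2 - 3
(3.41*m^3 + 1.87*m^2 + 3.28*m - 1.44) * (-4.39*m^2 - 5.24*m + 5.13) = -14.9699*m^5 - 26.0777*m^4 - 6.7047*m^3 - 1.2725*m^2 + 24.372*m - 7.3872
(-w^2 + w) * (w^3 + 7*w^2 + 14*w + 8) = -w^5 - 6*w^4 - 7*w^3 + 6*w^2 + 8*w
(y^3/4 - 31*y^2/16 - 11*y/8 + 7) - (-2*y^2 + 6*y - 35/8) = y^3/4 + y^2/16 - 59*y/8 + 91/8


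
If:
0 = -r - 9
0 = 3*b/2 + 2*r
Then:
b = 12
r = -9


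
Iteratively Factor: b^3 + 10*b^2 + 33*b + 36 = (b + 3)*(b^2 + 7*b + 12) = (b + 3)*(b + 4)*(b + 3)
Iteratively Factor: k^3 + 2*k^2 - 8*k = (k - 2)*(k^2 + 4*k) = k*(k - 2)*(k + 4)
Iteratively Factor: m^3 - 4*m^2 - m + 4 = (m - 1)*(m^2 - 3*m - 4) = (m - 1)*(m + 1)*(m - 4)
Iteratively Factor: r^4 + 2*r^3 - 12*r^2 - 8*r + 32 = (r - 2)*(r^3 + 4*r^2 - 4*r - 16) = (r - 2)*(r + 4)*(r^2 - 4) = (r - 2)^2*(r + 4)*(r + 2)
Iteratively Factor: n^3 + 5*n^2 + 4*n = (n + 4)*(n^2 + n) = (n + 1)*(n + 4)*(n)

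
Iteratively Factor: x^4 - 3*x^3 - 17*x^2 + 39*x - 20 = (x + 4)*(x^3 - 7*x^2 + 11*x - 5) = (x - 1)*(x + 4)*(x^2 - 6*x + 5) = (x - 1)^2*(x + 4)*(x - 5)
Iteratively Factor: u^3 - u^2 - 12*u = (u + 3)*(u^2 - 4*u) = (u - 4)*(u + 3)*(u)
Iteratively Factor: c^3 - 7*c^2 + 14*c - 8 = (c - 4)*(c^2 - 3*c + 2) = (c - 4)*(c - 2)*(c - 1)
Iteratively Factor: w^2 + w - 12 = (w + 4)*(w - 3)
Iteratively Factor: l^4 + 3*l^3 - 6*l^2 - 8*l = (l - 2)*(l^3 + 5*l^2 + 4*l) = l*(l - 2)*(l^2 + 5*l + 4) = l*(l - 2)*(l + 4)*(l + 1)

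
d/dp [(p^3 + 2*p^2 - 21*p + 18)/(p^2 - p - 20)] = (p^4 - 2*p^3 - 41*p^2 - 116*p + 438)/(p^4 - 2*p^3 - 39*p^2 + 40*p + 400)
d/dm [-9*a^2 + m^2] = 2*m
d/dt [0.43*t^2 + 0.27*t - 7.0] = 0.86*t + 0.27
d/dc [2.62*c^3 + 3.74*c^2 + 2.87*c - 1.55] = 7.86*c^2 + 7.48*c + 2.87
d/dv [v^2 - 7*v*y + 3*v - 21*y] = 2*v - 7*y + 3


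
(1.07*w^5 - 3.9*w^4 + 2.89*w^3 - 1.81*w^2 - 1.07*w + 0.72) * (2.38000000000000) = 2.5466*w^5 - 9.282*w^4 + 6.8782*w^3 - 4.3078*w^2 - 2.5466*w + 1.7136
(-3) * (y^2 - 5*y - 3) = -3*y^2 + 15*y + 9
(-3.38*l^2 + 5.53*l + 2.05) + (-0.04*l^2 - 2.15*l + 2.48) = -3.42*l^2 + 3.38*l + 4.53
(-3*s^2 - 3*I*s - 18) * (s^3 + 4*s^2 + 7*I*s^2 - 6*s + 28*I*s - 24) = -3*s^5 - 12*s^4 - 24*I*s^4 + 21*s^3 - 96*I*s^3 + 84*s^2 - 108*I*s^2 + 108*s - 432*I*s + 432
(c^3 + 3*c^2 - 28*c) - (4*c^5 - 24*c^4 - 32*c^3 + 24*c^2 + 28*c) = -4*c^5 + 24*c^4 + 33*c^3 - 21*c^2 - 56*c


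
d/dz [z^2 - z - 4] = 2*z - 1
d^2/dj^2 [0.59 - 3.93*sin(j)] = 3.93*sin(j)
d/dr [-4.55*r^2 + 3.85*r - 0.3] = 3.85 - 9.1*r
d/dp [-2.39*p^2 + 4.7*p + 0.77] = 4.7 - 4.78*p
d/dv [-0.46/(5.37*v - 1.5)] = 2.4702/(5.37*v - 1.5)^2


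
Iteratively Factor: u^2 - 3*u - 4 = (u + 1)*(u - 4)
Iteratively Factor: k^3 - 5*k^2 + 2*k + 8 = (k - 2)*(k^2 - 3*k - 4) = (k - 2)*(k + 1)*(k - 4)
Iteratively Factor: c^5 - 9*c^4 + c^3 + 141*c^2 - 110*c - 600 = (c + 2)*(c^4 - 11*c^3 + 23*c^2 + 95*c - 300) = (c - 5)*(c + 2)*(c^3 - 6*c^2 - 7*c + 60) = (c - 5)*(c - 4)*(c + 2)*(c^2 - 2*c - 15) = (c - 5)*(c - 4)*(c + 2)*(c + 3)*(c - 5)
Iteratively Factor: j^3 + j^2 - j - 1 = (j + 1)*(j^2 - 1) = (j - 1)*(j + 1)*(j + 1)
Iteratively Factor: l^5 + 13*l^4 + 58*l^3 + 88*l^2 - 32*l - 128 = (l + 4)*(l^4 + 9*l^3 + 22*l^2 - 32) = (l + 4)^2*(l^3 + 5*l^2 + 2*l - 8) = (l + 4)^3*(l^2 + l - 2) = (l - 1)*(l + 4)^3*(l + 2)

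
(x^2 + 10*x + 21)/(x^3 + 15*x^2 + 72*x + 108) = (x + 7)/(x^2 + 12*x + 36)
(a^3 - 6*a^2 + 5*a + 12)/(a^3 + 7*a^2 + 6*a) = (a^2 - 7*a + 12)/(a*(a + 6))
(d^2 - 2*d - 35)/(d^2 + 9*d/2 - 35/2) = 2*(d^2 - 2*d - 35)/(2*d^2 + 9*d - 35)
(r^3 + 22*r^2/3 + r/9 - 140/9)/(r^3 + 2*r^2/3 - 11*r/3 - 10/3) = (r^2 + 17*r/3 - 28/3)/(r^2 - r - 2)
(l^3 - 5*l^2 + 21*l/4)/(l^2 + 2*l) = (l^2 - 5*l + 21/4)/(l + 2)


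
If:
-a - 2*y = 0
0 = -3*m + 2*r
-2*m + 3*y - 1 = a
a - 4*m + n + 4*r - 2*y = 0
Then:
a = -2*y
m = 5*y/2 - 1/2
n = 1 - y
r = 15*y/4 - 3/4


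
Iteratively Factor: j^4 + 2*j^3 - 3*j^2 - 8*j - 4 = (j + 1)*(j^3 + j^2 - 4*j - 4) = (j + 1)*(j + 2)*(j^2 - j - 2) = (j + 1)^2*(j + 2)*(j - 2)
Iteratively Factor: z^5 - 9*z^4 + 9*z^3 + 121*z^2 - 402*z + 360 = (z - 3)*(z^4 - 6*z^3 - 9*z^2 + 94*z - 120) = (z - 3)*(z - 2)*(z^3 - 4*z^2 - 17*z + 60) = (z - 5)*(z - 3)*(z - 2)*(z^2 + z - 12) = (z - 5)*(z - 3)^2*(z - 2)*(z + 4)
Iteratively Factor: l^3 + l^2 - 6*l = (l)*(l^2 + l - 6) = l*(l - 2)*(l + 3)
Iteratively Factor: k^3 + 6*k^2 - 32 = (k + 4)*(k^2 + 2*k - 8) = (k + 4)^2*(k - 2)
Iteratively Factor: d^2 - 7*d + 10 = (d - 5)*(d - 2)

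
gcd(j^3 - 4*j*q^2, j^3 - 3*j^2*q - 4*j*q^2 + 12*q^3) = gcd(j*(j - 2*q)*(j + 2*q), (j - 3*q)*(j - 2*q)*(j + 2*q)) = -j^2 + 4*q^2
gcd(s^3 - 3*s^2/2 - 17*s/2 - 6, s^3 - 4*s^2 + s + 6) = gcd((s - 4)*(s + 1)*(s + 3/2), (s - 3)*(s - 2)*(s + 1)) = s + 1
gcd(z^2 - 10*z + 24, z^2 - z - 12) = z - 4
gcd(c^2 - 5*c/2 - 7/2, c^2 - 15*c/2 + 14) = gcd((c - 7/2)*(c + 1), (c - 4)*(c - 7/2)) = c - 7/2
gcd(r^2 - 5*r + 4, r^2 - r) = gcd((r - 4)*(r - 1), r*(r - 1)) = r - 1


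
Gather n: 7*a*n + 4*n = n*(7*a + 4)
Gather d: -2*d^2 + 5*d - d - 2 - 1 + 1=-2*d^2 + 4*d - 2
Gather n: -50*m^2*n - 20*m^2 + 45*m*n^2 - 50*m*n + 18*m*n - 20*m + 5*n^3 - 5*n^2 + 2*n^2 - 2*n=-20*m^2 - 20*m + 5*n^3 + n^2*(45*m - 3) + n*(-50*m^2 - 32*m - 2)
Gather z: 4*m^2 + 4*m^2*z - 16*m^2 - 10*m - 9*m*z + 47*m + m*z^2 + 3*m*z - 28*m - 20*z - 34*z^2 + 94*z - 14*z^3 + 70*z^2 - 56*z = -12*m^2 + 9*m - 14*z^3 + z^2*(m + 36) + z*(4*m^2 - 6*m + 18)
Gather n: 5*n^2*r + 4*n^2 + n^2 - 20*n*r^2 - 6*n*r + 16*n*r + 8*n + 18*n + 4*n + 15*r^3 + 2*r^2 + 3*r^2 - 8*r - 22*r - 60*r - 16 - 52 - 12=n^2*(5*r + 5) + n*(-20*r^2 + 10*r + 30) + 15*r^3 + 5*r^2 - 90*r - 80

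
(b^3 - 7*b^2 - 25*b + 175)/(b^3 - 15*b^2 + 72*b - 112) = (b^2 - 25)/(b^2 - 8*b + 16)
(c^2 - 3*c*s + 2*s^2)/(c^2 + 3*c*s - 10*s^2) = (c - s)/(c + 5*s)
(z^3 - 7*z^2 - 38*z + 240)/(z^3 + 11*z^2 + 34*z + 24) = (z^2 - 13*z + 40)/(z^2 + 5*z + 4)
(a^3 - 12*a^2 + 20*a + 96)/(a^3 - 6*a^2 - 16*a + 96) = (a^2 - 6*a - 16)/(a^2 - 16)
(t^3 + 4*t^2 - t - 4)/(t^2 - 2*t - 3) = (t^2 + 3*t - 4)/(t - 3)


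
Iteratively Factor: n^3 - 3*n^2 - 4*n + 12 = (n - 2)*(n^2 - n - 6) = (n - 3)*(n - 2)*(n + 2)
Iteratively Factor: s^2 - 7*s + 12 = (s - 3)*(s - 4)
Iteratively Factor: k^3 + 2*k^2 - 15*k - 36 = (k + 3)*(k^2 - k - 12) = (k - 4)*(k + 3)*(k + 3)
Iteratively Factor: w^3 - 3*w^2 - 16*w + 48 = (w - 4)*(w^2 + w - 12) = (w - 4)*(w - 3)*(w + 4)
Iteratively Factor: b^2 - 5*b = (b - 5)*(b)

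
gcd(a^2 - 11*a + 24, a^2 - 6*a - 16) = a - 8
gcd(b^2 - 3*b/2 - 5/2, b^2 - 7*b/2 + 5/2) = b - 5/2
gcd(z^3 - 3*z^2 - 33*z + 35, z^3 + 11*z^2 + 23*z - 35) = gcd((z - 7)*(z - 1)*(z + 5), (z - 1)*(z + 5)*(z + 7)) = z^2 + 4*z - 5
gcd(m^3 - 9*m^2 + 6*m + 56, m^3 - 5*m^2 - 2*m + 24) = m^2 - 2*m - 8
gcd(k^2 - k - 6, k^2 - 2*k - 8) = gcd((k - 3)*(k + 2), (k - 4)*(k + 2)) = k + 2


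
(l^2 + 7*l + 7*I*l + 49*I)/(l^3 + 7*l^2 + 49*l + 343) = 1/(l - 7*I)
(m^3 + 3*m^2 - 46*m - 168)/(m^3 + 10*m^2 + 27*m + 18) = (m^2 - 3*m - 28)/(m^2 + 4*m + 3)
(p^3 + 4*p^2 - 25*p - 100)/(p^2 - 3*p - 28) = (p^2 - 25)/(p - 7)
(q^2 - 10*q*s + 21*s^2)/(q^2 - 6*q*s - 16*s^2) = (-q^2 + 10*q*s - 21*s^2)/(-q^2 + 6*q*s + 16*s^2)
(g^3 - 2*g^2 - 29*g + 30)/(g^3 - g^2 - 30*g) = (g - 1)/g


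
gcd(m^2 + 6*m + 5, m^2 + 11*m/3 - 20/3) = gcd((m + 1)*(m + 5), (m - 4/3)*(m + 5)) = m + 5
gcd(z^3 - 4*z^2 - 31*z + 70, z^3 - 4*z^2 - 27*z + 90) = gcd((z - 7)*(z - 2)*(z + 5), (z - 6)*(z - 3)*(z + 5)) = z + 5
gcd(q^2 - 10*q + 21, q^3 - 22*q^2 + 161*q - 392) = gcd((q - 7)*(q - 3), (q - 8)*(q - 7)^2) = q - 7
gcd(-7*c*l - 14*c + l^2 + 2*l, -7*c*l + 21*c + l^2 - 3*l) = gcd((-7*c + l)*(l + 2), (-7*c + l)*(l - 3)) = 7*c - l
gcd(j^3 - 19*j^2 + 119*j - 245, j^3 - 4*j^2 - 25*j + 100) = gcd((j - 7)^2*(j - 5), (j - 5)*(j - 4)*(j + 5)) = j - 5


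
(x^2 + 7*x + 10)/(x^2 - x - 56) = (x^2 + 7*x + 10)/(x^2 - x - 56)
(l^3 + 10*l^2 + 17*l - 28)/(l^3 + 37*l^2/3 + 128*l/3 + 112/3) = 3*(l - 1)/(3*l + 4)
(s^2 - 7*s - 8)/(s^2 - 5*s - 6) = (s - 8)/(s - 6)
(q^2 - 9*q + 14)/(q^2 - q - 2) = (q - 7)/(q + 1)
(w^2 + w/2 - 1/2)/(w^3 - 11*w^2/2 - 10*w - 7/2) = (2*w - 1)/(2*w^2 - 13*w - 7)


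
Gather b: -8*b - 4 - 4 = -8*b - 8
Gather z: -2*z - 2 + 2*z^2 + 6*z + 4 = 2*z^2 + 4*z + 2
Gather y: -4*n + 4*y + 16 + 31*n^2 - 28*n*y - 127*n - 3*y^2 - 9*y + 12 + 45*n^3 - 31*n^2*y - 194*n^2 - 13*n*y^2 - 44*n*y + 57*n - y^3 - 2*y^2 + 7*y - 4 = 45*n^3 - 163*n^2 - 74*n - y^3 + y^2*(-13*n - 5) + y*(-31*n^2 - 72*n + 2) + 24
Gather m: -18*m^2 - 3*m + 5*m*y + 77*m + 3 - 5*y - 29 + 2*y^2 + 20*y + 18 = -18*m^2 + m*(5*y + 74) + 2*y^2 + 15*y - 8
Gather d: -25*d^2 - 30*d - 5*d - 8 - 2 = -25*d^2 - 35*d - 10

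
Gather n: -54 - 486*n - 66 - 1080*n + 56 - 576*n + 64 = -2142*n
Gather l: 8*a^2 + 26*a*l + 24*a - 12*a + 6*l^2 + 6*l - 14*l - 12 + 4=8*a^2 + 12*a + 6*l^2 + l*(26*a - 8) - 8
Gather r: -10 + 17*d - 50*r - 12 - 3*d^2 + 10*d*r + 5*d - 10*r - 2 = -3*d^2 + 22*d + r*(10*d - 60) - 24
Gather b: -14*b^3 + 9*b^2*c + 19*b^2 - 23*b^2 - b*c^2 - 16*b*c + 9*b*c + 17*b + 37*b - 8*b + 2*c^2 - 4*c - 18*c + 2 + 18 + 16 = -14*b^3 + b^2*(9*c - 4) + b*(-c^2 - 7*c + 46) + 2*c^2 - 22*c + 36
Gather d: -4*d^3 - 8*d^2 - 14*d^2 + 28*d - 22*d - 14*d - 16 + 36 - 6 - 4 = -4*d^3 - 22*d^2 - 8*d + 10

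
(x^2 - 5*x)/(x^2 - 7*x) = (x - 5)/(x - 7)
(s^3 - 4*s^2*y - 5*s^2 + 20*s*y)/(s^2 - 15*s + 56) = s*(s^2 - 4*s*y - 5*s + 20*y)/(s^2 - 15*s + 56)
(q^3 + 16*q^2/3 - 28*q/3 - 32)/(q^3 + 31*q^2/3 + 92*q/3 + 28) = (3*q - 8)/(3*q + 7)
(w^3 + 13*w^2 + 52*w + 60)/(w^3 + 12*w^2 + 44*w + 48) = (w + 5)/(w + 4)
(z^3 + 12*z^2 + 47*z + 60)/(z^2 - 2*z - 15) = (z^2 + 9*z + 20)/(z - 5)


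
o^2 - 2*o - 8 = (o - 4)*(o + 2)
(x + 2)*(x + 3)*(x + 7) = x^3 + 12*x^2 + 41*x + 42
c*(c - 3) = c^2 - 3*c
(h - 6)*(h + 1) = h^2 - 5*h - 6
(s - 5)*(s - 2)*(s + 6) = s^3 - s^2 - 32*s + 60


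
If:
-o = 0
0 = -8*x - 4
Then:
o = 0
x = -1/2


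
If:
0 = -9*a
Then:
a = 0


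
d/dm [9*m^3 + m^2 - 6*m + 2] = 27*m^2 + 2*m - 6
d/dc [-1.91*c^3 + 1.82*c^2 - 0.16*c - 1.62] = -5.73*c^2 + 3.64*c - 0.16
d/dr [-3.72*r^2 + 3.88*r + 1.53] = 3.88 - 7.44*r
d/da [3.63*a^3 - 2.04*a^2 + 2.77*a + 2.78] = 10.89*a^2 - 4.08*a + 2.77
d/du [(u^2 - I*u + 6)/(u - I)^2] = (-I*u - 13)/(u^3 - 3*I*u^2 - 3*u + I)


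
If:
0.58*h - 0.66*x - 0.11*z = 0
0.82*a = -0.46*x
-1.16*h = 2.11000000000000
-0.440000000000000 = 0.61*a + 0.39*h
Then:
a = 0.44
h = -1.82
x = -0.79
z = -4.87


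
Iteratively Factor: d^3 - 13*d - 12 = (d + 3)*(d^2 - 3*d - 4) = (d + 1)*(d + 3)*(d - 4)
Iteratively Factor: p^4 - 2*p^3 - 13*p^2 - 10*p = (p + 2)*(p^3 - 4*p^2 - 5*p) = p*(p + 2)*(p^2 - 4*p - 5) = p*(p + 1)*(p + 2)*(p - 5)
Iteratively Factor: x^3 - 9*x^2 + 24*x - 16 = (x - 4)*(x^2 - 5*x + 4) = (x - 4)*(x - 1)*(x - 4)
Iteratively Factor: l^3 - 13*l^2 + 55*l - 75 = (l - 3)*(l^2 - 10*l + 25) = (l - 5)*(l - 3)*(l - 5)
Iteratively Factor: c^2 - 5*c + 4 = (c - 4)*(c - 1)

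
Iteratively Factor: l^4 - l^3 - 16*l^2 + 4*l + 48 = (l + 3)*(l^3 - 4*l^2 - 4*l + 16) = (l - 2)*(l + 3)*(l^2 - 2*l - 8) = (l - 2)*(l + 2)*(l + 3)*(l - 4)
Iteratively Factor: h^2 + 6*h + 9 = (h + 3)*(h + 3)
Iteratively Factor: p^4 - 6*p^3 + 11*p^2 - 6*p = (p)*(p^3 - 6*p^2 + 11*p - 6) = p*(p - 1)*(p^2 - 5*p + 6) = p*(p - 3)*(p - 1)*(p - 2)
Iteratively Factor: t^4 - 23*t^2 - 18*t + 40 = (t - 5)*(t^3 + 5*t^2 + 2*t - 8) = (t - 5)*(t - 1)*(t^2 + 6*t + 8) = (t - 5)*(t - 1)*(t + 2)*(t + 4)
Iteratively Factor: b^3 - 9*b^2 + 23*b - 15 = (b - 3)*(b^2 - 6*b + 5) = (b - 3)*(b - 1)*(b - 5)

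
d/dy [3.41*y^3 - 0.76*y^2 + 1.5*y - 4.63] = 10.23*y^2 - 1.52*y + 1.5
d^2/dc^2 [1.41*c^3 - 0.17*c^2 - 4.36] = 8.46*c - 0.34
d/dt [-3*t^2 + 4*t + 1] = 4 - 6*t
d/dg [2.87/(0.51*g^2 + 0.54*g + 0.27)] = (-2.9274*g - 1.5498)/(0.51*g^2 + 0.54*g + 0.27)^2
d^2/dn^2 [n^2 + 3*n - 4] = 2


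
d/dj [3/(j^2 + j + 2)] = 3*(-2*j - 1)/(j^2 + j + 2)^2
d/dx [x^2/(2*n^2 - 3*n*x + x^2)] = x*(4*n^2 - 6*n*x + 2*x^2 + x*(3*n - 2*x))/(2*n^2 - 3*n*x + x^2)^2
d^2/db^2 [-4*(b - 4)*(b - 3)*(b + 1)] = 48 - 24*b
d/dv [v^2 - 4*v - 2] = 2*v - 4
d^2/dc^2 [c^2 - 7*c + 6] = 2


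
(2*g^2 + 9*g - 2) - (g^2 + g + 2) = g^2 + 8*g - 4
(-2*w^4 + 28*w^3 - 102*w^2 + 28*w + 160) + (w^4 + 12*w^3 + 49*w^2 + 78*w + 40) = -w^4 + 40*w^3 - 53*w^2 + 106*w + 200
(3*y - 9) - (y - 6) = 2*y - 3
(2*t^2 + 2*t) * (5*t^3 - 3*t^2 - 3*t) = 10*t^5 + 4*t^4 - 12*t^3 - 6*t^2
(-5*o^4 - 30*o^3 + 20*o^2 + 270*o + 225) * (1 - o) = 5*o^5 + 25*o^4 - 50*o^3 - 250*o^2 + 45*o + 225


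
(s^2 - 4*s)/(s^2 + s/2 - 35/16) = 16*s*(s - 4)/(16*s^2 + 8*s - 35)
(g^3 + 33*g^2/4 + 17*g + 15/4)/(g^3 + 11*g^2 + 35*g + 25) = (4*g^2 + 13*g + 3)/(4*(g^2 + 6*g + 5))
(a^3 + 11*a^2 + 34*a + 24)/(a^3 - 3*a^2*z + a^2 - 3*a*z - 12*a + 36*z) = (-a^2 - 7*a - 6)/(-a^2 + 3*a*z + 3*a - 9*z)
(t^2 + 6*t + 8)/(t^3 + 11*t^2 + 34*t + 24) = (t + 2)/(t^2 + 7*t + 6)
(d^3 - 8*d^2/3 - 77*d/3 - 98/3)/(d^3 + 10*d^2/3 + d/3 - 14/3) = (d - 7)/(d - 1)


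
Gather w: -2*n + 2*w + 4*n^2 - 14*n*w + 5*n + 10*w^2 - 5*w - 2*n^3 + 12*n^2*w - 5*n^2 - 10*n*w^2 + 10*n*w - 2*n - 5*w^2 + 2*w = -2*n^3 - n^2 + n + w^2*(5 - 10*n) + w*(12*n^2 - 4*n - 1)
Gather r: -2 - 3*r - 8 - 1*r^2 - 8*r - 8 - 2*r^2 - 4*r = -3*r^2 - 15*r - 18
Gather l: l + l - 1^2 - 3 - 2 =2*l - 6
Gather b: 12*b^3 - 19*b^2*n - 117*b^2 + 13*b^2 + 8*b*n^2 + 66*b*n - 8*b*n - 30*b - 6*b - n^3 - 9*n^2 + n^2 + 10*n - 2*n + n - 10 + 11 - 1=12*b^3 + b^2*(-19*n - 104) + b*(8*n^2 + 58*n - 36) - n^3 - 8*n^2 + 9*n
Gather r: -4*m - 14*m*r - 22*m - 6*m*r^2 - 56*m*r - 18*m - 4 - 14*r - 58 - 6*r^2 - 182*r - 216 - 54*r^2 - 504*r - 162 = -44*m + r^2*(-6*m - 60) + r*(-70*m - 700) - 440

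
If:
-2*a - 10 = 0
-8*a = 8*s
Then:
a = -5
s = 5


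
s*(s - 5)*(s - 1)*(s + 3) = s^4 - 3*s^3 - 13*s^2 + 15*s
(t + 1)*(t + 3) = t^2 + 4*t + 3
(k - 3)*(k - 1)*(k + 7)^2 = k^4 + 10*k^3 - 4*k^2 - 154*k + 147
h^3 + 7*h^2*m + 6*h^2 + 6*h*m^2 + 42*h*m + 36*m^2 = (h + 6)*(h + m)*(h + 6*m)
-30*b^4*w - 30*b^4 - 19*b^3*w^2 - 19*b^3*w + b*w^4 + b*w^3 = (-5*b + w)*(2*b + w)*(3*b + w)*(b*w + b)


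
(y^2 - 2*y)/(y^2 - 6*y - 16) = y*(2 - y)/(-y^2 + 6*y + 16)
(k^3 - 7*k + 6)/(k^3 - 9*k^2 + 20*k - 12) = (k + 3)/(k - 6)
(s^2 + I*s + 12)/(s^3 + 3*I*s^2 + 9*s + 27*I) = (s + 4*I)/(s^2 + 6*I*s - 9)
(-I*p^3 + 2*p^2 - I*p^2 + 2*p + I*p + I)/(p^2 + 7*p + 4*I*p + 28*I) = (-I*p^3 + p^2*(2 - I) + p*(2 + I) + I)/(p^2 + p*(7 + 4*I) + 28*I)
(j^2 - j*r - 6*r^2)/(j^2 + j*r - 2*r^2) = (-j + 3*r)/(-j + r)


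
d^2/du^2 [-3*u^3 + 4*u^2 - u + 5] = 8 - 18*u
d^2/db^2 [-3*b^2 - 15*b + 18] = -6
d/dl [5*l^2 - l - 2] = 10*l - 1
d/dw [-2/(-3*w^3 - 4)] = -18*w^2/(3*w^3 + 4)^2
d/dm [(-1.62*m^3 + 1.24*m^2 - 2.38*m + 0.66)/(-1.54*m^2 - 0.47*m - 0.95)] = (2.4948*m^4 + 1.5228*m^3 + 0.369*m^2 - 0.3232*m + 2.5712)/(2.3716*m^4 + 1.4476*m^3 + 3.1469*m^2 + 0.893*m + 0.9025)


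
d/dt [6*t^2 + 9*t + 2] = 12*t + 9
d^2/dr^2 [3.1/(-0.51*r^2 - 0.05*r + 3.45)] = (1.61262*r^2 + 0.1581*r - 3.1*(1.02*r + 0.05)*(2.04*r + 0.1) - 10.9089)/(0.51*r^2 + 0.05*r - 3.45)^3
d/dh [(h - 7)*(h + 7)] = 2*h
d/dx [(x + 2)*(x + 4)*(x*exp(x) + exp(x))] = (x^3 + 10*x^2 + 28*x + 22)*exp(x)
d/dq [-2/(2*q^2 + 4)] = 2*q/(q^2 + 2)^2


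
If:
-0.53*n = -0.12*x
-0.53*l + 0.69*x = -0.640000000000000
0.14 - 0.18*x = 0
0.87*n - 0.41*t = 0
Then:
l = 2.22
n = 0.18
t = 0.37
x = 0.78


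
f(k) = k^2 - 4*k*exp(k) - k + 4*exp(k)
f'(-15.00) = -31.00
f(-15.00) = 240.00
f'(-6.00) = -12.94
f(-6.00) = 42.07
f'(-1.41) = -2.44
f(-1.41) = 5.75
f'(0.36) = -2.34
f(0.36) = 3.44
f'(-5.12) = -11.12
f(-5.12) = 31.48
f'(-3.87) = -8.42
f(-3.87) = 19.25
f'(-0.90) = -1.34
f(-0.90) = 4.80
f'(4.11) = -994.74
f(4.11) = -745.40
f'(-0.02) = -0.96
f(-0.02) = 4.02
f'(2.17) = -72.68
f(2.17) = -38.45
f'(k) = -4*k*exp(k) + 2*k - 1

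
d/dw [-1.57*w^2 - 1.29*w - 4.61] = -3.14*w - 1.29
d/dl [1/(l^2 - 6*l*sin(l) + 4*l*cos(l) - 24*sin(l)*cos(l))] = 2*(2*l*sin(l) + 3*l*cos(l) - l + 3*sin(l) - 2*cos(l) + 12*cos(2*l))/((l - 6*sin(l))^2*(l + 4*cos(l))^2)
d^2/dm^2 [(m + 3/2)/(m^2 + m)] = (-m*(m + 1)*(6*m + 5) + (2*m + 1)^2*(2*m + 3))/(m^3*(m + 1)^3)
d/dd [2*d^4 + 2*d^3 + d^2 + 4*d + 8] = 8*d^3 + 6*d^2 + 2*d + 4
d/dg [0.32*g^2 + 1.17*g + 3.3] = 0.64*g + 1.17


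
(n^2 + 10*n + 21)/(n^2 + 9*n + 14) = (n + 3)/(n + 2)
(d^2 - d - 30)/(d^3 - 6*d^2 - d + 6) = (d + 5)/(d^2 - 1)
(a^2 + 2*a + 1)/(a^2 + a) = (a + 1)/a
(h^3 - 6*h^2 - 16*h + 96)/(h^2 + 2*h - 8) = (h^2 - 10*h + 24)/(h - 2)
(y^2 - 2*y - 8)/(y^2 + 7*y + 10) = (y - 4)/(y + 5)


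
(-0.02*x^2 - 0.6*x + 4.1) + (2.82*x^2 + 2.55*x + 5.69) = 2.8*x^2 + 1.95*x + 9.79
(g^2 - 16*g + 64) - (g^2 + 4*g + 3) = 61 - 20*g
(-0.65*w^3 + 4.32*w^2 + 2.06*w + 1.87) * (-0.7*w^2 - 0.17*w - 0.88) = 0.455*w^5 - 2.9135*w^4 - 1.6044*w^3 - 5.4608*w^2 - 2.1307*w - 1.6456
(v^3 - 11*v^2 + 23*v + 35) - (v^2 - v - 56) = v^3 - 12*v^2 + 24*v + 91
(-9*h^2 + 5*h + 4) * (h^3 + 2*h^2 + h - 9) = -9*h^5 - 13*h^4 + 5*h^3 + 94*h^2 - 41*h - 36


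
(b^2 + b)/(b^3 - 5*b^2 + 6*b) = (b + 1)/(b^2 - 5*b + 6)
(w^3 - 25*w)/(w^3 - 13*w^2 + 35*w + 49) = w*(w^2 - 25)/(w^3 - 13*w^2 + 35*w + 49)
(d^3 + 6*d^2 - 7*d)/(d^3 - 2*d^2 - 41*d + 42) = d*(d + 7)/(d^2 - d - 42)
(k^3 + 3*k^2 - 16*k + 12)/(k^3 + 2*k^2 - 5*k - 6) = (k^2 + 5*k - 6)/(k^2 + 4*k + 3)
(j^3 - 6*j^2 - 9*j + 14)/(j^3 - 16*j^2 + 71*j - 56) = (j + 2)/(j - 8)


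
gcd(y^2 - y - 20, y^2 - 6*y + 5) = y - 5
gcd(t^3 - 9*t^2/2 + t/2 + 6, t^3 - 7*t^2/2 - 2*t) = t - 4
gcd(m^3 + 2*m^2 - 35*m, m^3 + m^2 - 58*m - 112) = m + 7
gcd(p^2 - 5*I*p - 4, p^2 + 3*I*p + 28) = p - 4*I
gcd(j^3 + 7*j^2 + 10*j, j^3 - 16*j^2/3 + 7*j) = j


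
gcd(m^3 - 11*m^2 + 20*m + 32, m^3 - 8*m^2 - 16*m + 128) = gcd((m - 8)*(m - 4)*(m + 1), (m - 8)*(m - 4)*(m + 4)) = m^2 - 12*m + 32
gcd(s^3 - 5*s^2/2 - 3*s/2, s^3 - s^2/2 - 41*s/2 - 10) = s + 1/2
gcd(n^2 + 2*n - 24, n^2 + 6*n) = n + 6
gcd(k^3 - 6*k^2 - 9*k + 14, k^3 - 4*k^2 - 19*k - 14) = k^2 - 5*k - 14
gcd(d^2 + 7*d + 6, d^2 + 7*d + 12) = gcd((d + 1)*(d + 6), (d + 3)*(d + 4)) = 1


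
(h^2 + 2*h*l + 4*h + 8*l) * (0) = 0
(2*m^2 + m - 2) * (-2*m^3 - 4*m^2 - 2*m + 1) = -4*m^5 - 10*m^4 - 4*m^3 + 8*m^2 + 5*m - 2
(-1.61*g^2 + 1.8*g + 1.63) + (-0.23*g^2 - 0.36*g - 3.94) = -1.84*g^2 + 1.44*g - 2.31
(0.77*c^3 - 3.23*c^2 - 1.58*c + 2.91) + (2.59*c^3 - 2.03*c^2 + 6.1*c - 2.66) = 3.36*c^3 - 5.26*c^2 + 4.52*c + 0.25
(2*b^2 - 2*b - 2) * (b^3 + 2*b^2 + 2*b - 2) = 2*b^5 + 2*b^4 - 2*b^3 - 12*b^2 + 4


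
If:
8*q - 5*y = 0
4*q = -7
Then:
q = -7/4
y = -14/5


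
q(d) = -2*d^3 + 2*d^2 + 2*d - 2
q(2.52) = -16.27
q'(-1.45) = -16.42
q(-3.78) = 127.04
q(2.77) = -23.62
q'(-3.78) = -98.85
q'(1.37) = -3.78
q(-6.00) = 490.00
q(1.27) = -0.33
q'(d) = -6*d^2 + 4*d + 2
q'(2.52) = -26.02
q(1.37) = -0.65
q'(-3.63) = -91.58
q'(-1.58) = -19.30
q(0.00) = -2.00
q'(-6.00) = -238.00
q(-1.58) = 7.72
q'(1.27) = -2.60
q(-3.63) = 112.76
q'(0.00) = 2.00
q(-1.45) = 5.40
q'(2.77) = -32.96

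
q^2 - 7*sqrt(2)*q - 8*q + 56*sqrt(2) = (q - 8)*(q - 7*sqrt(2))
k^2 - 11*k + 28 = (k - 7)*(k - 4)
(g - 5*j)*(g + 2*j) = g^2 - 3*g*j - 10*j^2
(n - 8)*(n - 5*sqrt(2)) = n^2 - 8*n - 5*sqrt(2)*n + 40*sqrt(2)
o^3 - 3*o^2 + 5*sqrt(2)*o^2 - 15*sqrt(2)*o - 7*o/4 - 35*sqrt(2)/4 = (o - 7/2)*(o + 1/2)*(o + 5*sqrt(2))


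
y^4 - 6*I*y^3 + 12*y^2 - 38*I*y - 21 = (y - 7*I)*(y - I)^2*(y + 3*I)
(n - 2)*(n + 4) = n^2 + 2*n - 8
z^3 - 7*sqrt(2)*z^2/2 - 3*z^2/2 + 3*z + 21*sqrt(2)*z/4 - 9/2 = (z - 3/2)*(z - 3*sqrt(2))*(z - sqrt(2)/2)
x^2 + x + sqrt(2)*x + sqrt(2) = (x + 1)*(x + sqrt(2))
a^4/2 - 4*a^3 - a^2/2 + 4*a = a*(a/2 + 1/2)*(a - 8)*(a - 1)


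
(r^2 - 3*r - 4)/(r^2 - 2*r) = (r^2 - 3*r - 4)/(r*(r - 2))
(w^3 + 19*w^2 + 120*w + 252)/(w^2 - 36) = (w^2 + 13*w + 42)/(w - 6)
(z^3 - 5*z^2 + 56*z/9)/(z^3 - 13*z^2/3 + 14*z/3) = (z - 8/3)/(z - 2)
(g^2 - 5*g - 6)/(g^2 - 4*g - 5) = (g - 6)/(g - 5)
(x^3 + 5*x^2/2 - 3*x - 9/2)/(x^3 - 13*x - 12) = (x - 3/2)/(x - 4)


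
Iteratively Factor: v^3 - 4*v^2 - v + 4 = (v - 1)*(v^2 - 3*v - 4) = (v - 4)*(v - 1)*(v + 1)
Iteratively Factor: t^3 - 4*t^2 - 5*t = (t + 1)*(t^2 - 5*t) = (t - 5)*(t + 1)*(t)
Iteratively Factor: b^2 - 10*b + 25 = (b - 5)*(b - 5)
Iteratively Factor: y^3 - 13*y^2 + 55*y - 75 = (y - 3)*(y^2 - 10*y + 25) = (y - 5)*(y - 3)*(y - 5)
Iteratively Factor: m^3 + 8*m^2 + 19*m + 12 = (m + 1)*(m^2 + 7*m + 12) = (m + 1)*(m + 4)*(m + 3)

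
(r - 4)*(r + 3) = r^2 - r - 12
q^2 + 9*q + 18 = (q + 3)*(q + 6)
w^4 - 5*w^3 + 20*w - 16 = (w - 4)*(w - 2)*(w - 1)*(w + 2)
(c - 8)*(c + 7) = c^2 - c - 56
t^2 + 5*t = t*(t + 5)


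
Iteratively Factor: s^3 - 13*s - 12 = (s - 4)*(s^2 + 4*s + 3) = (s - 4)*(s + 1)*(s + 3)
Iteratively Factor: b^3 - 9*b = (b)*(b^2 - 9) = b*(b + 3)*(b - 3)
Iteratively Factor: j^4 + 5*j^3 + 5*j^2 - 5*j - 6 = (j - 1)*(j^3 + 6*j^2 + 11*j + 6) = (j - 1)*(j + 2)*(j^2 + 4*j + 3) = (j - 1)*(j + 2)*(j + 3)*(j + 1)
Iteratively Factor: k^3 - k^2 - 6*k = (k - 3)*(k^2 + 2*k) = (k - 3)*(k + 2)*(k)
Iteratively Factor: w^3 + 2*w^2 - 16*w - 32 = (w - 4)*(w^2 + 6*w + 8) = (w - 4)*(w + 4)*(w + 2)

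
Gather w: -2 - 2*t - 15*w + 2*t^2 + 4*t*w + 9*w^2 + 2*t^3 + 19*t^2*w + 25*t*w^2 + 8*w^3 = 2*t^3 + 2*t^2 - 2*t + 8*w^3 + w^2*(25*t + 9) + w*(19*t^2 + 4*t - 15) - 2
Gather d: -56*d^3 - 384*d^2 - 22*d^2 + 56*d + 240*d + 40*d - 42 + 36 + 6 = -56*d^3 - 406*d^2 + 336*d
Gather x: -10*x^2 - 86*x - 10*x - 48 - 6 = -10*x^2 - 96*x - 54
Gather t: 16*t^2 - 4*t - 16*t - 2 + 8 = 16*t^2 - 20*t + 6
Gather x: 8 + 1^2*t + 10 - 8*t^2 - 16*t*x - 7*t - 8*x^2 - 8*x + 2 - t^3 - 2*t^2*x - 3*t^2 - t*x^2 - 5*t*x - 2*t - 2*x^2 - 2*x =-t^3 - 11*t^2 - 8*t + x^2*(-t - 10) + x*(-2*t^2 - 21*t - 10) + 20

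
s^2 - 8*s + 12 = (s - 6)*(s - 2)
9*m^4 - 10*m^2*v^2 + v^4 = (-3*m + v)*(-m + v)*(m + v)*(3*m + v)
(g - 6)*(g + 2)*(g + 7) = g^3 + 3*g^2 - 40*g - 84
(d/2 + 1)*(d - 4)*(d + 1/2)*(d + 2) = d^4/2 + d^3/4 - 6*d^2 - 11*d - 4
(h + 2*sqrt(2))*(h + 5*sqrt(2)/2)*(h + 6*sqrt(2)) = h^3 + 21*sqrt(2)*h^2/2 + 64*h + 60*sqrt(2)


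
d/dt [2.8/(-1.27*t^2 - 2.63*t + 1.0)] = (7.112*t + 7.364)/(1.27*t^2 + 2.63*t - 1.0)^2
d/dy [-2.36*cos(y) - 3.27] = 2.36*sin(y)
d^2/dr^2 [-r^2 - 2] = -2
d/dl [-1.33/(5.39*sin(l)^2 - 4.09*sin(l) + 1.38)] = (14.3374*sin(l) - 5.4397)*cos(l)/(5.39*sin(l)^2 - 4.09*sin(l) + 1.38)^2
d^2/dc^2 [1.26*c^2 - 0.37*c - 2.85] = 2.52000000000000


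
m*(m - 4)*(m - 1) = m^3 - 5*m^2 + 4*m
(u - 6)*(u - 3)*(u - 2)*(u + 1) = u^4 - 10*u^3 + 25*u^2 - 36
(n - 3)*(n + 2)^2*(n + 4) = n^4 + 5*n^3 - 4*n^2 - 44*n - 48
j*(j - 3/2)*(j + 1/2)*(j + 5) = j^4 + 4*j^3 - 23*j^2/4 - 15*j/4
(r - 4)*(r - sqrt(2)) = r^2 - 4*r - sqrt(2)*r + 4*sqrt(2)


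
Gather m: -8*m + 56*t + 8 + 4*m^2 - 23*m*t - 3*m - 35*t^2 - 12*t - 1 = 4*m^2 + m*(-23*t - 11) - 35*t^2 + 44*t + 7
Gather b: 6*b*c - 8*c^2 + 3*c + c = 6*b*c - 8*c^2 + 4*c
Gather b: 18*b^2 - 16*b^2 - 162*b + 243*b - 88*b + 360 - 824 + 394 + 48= 2*b^2 - 7*b - 22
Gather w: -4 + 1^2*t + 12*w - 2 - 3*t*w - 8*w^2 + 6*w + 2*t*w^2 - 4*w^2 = t + w^2*(2*t - 12) + w*(18 - 3*t) - 6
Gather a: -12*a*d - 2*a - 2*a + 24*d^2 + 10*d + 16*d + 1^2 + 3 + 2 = a*(-12*d - 4) + 24*d^2 + 26*d + 6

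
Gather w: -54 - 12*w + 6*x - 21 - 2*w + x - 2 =-14*w + 7*x - 77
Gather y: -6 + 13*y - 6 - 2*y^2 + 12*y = -2*y^2 + 25*y - 12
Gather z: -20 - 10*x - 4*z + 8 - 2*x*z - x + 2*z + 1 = -11*x + z*(-2*x - 2) - 11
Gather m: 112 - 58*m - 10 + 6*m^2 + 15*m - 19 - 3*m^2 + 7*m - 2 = 3*m^2 - 36*m + 81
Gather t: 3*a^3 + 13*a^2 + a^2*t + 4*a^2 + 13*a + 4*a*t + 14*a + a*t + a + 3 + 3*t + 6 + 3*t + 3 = 3*a^3 + 17*a^2 + 28*a + t*(a^2 + 5*a + 6) + 12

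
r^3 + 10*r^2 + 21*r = r*(r + 3)*(r + 7)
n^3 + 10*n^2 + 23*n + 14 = (n + 1)*(n + 2)*(n + 7)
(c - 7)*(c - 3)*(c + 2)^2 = c^4 - 6*c^3 - 15*c^2 + 44*c + 84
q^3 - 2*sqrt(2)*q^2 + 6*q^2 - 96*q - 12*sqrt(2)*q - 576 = (q + 6)*(q - 8*sqrt(2))*(q + 6*sqrt(2))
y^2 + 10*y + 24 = (y + 4)*(y + 6)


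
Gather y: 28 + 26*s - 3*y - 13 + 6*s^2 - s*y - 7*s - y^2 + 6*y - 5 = 6*s^2 + 19*s - y^2 + y*(3 - s) + 10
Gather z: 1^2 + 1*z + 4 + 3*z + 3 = 4*z + 8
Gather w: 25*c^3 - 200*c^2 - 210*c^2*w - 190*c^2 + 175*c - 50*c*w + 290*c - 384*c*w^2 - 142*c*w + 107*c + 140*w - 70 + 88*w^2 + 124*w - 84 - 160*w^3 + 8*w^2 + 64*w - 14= 25*c^3 - 390*c^2 + 572*c - 160*w^3 + w^2*(96 - 384*c) + w*(-210*c^2 - 192*c + 328) - 168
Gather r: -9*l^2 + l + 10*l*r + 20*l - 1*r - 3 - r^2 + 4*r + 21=-9*l^2 + 21*l - r^2 + r*(10*l + 3) + 18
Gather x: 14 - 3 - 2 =9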